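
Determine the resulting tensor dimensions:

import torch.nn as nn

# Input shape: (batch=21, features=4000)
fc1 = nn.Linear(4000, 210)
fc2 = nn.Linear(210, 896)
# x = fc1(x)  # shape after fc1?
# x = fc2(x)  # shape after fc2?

Input shape: (21, 4000)
  -> after fc1: (21, 210)
Output shape: (21, 896)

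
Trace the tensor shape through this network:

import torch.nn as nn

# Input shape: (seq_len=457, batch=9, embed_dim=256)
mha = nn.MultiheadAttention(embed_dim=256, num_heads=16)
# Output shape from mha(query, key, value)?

Input shape: (457, 9, 256)
Output shape: (457, 9, 256)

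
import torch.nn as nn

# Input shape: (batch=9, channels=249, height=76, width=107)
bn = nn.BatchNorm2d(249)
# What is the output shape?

Input shape: (9, 249, 76, 107)
Output shape: (9, 249, 76, 107)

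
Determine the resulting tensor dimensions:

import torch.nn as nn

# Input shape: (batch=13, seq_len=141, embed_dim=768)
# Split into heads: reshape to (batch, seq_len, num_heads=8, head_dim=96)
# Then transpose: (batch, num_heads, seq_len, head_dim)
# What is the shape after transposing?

Input shape: (13, 141, 768)
  -> after reshape: (13, 141, 8, 96)
Output shape: (13, 8, 141, 96)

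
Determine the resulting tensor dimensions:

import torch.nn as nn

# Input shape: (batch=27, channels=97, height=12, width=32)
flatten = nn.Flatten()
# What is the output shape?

Input shape: (27, 97, 12, 32)
Output shape: (27, 37248)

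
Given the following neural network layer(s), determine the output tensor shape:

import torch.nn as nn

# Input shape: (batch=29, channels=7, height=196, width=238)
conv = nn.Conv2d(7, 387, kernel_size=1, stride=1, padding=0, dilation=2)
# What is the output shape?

Input shape: (29, 7, 196, 238)
Output shape: (29, 387, 196, 238)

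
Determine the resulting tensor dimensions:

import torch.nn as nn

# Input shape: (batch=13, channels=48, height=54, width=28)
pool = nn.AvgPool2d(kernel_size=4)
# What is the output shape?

Input shape: (13, 48, 54, 28)
Output shape: (13, 48, 13, 7)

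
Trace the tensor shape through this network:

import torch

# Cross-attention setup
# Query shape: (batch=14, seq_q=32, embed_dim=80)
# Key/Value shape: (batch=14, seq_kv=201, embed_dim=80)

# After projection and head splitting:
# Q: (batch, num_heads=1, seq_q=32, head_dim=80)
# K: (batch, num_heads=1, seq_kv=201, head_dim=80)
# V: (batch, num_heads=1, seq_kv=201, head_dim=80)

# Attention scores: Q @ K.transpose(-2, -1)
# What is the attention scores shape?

Input shape: (14, 32, 80)
Output shape: (14, 1, 32, 201)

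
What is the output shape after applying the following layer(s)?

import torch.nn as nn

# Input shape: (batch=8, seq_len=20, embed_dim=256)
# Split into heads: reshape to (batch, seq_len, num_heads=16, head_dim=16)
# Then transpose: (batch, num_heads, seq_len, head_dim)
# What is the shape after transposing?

Input shape: (8, 20, 256)
  -> after reshape: (8, 20, 16, 16)
Output shape: (8, 16, 20, 16)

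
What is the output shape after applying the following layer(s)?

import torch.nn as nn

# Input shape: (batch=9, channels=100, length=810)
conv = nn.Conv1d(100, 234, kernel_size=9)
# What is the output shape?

Input shape: (9, 100, 810)
Output shape: (9, 234, 802)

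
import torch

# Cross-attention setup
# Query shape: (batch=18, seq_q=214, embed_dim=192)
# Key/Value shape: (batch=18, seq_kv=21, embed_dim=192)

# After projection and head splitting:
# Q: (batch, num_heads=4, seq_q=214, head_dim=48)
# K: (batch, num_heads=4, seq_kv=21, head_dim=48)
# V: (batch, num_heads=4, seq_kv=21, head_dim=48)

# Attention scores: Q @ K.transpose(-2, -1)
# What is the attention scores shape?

Input shape: (18, 214, 192)
Output shape: (18, 4, 214, 21)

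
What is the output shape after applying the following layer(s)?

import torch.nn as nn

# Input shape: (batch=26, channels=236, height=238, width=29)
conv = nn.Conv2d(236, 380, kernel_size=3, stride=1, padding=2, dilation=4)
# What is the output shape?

Input shape: (26, 236, 238, 29)
Output shape: (26, 380, 234, 25)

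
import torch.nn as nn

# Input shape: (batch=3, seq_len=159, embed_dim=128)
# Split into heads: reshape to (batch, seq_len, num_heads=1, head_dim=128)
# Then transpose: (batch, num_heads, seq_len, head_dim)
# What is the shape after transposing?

Input shape: (3, 159, 128)
  -> after reshape: (3, 159, 1, 128)
Output shape: (3, 1, 159, 128)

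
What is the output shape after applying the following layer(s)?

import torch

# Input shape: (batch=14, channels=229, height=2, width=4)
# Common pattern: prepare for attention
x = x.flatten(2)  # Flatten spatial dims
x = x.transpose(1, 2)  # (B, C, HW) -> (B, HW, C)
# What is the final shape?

Input shape: (14, 229, 2, 4)
  -> after flatten(2): (14, 229, 8)
Output shape: (14, 8, 229)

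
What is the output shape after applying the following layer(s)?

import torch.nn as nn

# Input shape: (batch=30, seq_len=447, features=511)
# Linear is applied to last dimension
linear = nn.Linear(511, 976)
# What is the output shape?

Input shape: (30, 447, 511)
Output shape: (30, 447, 976)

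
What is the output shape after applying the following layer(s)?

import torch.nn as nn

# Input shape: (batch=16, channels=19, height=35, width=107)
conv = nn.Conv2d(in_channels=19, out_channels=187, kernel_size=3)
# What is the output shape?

Input shape: (16, 19, 35, 107)
Output shape: (16, 187, 33, 105)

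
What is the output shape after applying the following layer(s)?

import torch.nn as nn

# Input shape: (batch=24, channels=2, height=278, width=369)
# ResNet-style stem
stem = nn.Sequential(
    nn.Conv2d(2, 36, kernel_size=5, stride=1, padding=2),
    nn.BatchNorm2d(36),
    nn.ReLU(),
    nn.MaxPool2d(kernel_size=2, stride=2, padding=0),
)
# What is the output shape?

Input shape: (24, 2, 278, 369)
  -> after Conv2d 5x5 stride=1: (24, 36, 278, 369)
Output shape: (24, 36, 139, 184)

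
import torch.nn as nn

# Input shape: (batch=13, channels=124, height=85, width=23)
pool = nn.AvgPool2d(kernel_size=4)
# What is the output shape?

Input shape: (13, 124, 85, 23)
Output shape: (13, 124, 21, 5)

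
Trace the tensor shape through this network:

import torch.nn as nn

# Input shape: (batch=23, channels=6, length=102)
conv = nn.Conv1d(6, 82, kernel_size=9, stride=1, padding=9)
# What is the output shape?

Input shape: (23, 6, 102)
Output shape: (23, 82, 112)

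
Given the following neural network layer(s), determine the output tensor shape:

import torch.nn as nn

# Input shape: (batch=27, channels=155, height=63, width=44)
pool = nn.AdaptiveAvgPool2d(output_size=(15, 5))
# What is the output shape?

Input shape: (27, 155, 63, 44)
Output shape: (27, 155, 15, 5)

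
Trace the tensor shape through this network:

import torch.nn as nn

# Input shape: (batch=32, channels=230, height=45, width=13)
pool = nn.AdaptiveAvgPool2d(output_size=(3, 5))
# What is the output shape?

Input shape: (32, 230, 45, 13)
Output shape: (32, 230, 3, 5)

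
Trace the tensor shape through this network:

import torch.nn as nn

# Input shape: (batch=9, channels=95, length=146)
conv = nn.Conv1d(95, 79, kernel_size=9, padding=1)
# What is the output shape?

Input shape: (9, 95, 146)
Output shape: (9, 79, 140)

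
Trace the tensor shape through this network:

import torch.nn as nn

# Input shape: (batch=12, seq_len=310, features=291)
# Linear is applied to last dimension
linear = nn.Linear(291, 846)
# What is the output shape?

Input shape: (12, 310, 291)
Output shape: (12, 310, 846)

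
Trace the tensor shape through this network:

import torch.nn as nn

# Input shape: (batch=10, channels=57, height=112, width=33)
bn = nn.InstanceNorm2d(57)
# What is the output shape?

Input shape: (10, 57, 112, 33)
Output shape: (10, 57, 112, 33)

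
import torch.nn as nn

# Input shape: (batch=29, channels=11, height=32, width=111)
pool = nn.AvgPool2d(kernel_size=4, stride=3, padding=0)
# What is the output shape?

Input shape: (29, 11, 32, 111)
Output shape: (29, 11, 10, 36)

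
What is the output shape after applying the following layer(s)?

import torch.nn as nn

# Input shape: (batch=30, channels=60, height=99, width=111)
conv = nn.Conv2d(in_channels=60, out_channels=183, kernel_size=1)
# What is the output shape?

Input shape: (30, 60, 99, 111)
Output shape: (30, 183, 99, 111)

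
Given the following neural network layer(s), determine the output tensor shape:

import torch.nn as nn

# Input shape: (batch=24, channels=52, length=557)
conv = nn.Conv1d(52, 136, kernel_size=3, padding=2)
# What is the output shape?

Input shape: (24, 52, 557)
Output shape: (24, 136, 559)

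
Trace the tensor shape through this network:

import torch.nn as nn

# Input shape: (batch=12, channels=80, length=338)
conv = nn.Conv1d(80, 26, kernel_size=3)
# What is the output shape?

Input shape: (12, 80, 338)
Output shape: (12, 26, 336)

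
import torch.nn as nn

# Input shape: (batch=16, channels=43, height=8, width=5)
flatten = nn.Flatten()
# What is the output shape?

Input shape: (16, 43, 8, 5)
Output shape: (16, 1720)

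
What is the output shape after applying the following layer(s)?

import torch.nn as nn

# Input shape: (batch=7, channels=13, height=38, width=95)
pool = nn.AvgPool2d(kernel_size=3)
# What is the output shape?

Input shape: (7, 13, 38, 95)
Output shape: (7, 13, 12, 31)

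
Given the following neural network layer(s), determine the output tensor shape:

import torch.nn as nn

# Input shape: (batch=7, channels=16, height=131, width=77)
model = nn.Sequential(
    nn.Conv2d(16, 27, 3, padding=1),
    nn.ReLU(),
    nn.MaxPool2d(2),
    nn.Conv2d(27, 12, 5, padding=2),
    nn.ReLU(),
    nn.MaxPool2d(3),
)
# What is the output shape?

Input shape: (7, 16, 131, 77)
  -> after first Conv2d: (7, 27, 131, 77)
  -> after first MaxPool2d: (7, 27, 65, 38)
  -> after second Conv2d: (7, 12, 65, 38)
Output shape: (7, 12, 21, 12)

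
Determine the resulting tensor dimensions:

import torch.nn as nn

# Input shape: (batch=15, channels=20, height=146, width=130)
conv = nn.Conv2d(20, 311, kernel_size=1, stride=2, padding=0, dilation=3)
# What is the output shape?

Input shape: (15, 20, 146, 130)
Output shape: (15, 311, 73, 65)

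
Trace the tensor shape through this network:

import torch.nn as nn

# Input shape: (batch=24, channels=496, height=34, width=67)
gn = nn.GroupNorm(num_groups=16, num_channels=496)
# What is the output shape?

Input shape: (24, 496, 34, 67)
Output shape: (24, 496, 34, 67)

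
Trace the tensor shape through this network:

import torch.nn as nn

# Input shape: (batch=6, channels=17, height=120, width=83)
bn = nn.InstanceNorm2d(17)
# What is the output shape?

Input shape: (6, 17, 120, 83)
Output shape: (6, 17, 120, 83)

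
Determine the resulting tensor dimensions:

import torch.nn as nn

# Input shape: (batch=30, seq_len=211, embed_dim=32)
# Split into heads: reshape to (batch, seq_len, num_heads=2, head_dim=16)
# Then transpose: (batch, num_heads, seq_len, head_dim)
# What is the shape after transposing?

Input shape: (30, 211, 32)
  -> after reshape: (30, 211, 2, 16)
Output shape: (30, 2, 211, 16)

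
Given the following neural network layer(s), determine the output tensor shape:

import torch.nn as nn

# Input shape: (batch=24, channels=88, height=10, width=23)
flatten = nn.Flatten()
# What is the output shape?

Input shape: (24, 88, 10, 23)
Output shape: (24, 20240)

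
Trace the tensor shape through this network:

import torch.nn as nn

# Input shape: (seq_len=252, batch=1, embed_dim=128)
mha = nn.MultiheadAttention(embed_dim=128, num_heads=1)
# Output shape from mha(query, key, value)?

Input shape: (252, 1, 128)
Output shape: (252, 1, 128)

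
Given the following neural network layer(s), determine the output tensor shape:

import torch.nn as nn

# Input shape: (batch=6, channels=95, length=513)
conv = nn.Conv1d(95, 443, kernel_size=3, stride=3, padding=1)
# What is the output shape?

Input shape: (6, 95, 513)
Output shape: (6, 443, 171)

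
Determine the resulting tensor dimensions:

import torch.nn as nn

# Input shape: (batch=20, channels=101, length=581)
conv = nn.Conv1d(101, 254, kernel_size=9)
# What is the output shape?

Input shape: (20, 101, 581)
Output shape: (20, 254, 573)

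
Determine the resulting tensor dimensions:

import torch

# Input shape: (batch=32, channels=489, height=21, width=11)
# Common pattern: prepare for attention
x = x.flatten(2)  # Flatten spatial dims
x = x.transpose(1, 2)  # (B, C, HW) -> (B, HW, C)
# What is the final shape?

Input shape: (32, 489, 21, 11)
  -> after flatten(2): (32, 489, 231)
Output shape: (32, 231, 489)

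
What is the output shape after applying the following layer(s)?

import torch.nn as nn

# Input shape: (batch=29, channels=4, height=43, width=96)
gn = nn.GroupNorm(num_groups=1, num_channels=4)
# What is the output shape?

Input shape: (29, 4, 43, 96)
Output shape: (29, 4, 43, 96)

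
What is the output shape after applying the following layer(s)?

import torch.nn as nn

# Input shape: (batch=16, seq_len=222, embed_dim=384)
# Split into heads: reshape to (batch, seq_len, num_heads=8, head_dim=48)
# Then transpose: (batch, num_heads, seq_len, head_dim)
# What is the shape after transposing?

Input shape: (16, 222, 384)
  -> after reshape: (16, 222, 8, 48)
Output shape: (16, 8, 222, 48)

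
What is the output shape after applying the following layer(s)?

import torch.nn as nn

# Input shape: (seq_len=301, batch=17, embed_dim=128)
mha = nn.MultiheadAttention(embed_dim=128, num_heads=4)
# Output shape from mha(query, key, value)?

Input shape: (301, 17, 128)
Output shape: (301, 17, 128)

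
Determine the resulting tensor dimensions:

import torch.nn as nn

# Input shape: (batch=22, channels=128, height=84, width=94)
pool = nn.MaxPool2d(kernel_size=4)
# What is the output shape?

Input shape: (22, 128, 84, 94)
Output shape: (22, 128, 21, 23)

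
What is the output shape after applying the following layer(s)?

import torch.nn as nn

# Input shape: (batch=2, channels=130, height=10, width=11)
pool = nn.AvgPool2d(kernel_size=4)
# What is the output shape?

Input shape: (2, 130, 10, 11)
Output shape: (2, 130, 2, 2)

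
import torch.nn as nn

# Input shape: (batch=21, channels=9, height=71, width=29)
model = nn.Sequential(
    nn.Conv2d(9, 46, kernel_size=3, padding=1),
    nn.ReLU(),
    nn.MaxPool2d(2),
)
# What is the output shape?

Input shape: (21, 9, 71, 29)
  -> after Conv2d: (21, 46, 71, 29)
  -> after ReLU: (21, 46, 71, 29)
Output shape: (21, 46, 35, 14)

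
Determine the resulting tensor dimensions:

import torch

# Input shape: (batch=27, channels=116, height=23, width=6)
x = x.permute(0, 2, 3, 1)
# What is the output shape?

Input shape: (27, 116, 23, 6)
Output shape: (27, 23, 6, 116)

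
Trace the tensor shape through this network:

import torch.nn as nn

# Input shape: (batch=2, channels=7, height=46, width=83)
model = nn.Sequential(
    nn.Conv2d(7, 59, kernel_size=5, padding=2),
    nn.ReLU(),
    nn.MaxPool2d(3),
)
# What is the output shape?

Input shape: (2, 7, 46, 83)
  -> after Conv2d: (2, 59, 46, 83)
  -> after ReLU: (2, 59, 46, 83)
Output shape: (2, 59, 15, 27)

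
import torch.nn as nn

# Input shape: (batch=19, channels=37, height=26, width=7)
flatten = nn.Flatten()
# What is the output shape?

Input shape: (19, 37, 26, 7)
Output shape: (19, 6734)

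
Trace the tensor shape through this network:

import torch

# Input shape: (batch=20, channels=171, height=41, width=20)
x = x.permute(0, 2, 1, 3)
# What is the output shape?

Input shape: (20, 171, 41, 20)
Output shape: (20, 41, 171, 20)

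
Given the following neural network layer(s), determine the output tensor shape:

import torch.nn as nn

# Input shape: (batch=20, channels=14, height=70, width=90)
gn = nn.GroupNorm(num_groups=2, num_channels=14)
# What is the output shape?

Input shape: (20, 14, 70, 90)
Output shape: (20, 14, 70, 90)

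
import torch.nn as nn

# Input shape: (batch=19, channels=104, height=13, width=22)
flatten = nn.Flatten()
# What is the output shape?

Input shape: (19, 104, 13, 22)
Output shape: (19, 29744)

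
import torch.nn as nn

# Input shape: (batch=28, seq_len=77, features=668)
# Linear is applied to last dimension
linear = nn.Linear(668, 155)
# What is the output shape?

Input shape: (28, 77, 668)
Output shape: (28, 77, 155)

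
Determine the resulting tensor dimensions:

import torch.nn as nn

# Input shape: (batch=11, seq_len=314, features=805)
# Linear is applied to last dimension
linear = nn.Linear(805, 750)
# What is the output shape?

Input shape: (11, 314, 805)
Output shape: (11, 314, 750)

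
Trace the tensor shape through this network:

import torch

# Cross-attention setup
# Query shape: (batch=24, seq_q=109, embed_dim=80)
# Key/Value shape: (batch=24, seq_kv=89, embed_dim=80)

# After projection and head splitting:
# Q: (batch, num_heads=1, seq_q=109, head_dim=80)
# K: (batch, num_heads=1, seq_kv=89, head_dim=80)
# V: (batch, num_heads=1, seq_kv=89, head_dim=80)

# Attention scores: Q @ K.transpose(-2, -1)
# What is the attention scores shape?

Input shape: (24, 109, 80)
Output shape: (24, 1, 109, 89)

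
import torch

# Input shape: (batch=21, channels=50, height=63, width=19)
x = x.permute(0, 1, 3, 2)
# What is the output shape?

Input shape: (21, 50, 63, 19)
Output shape: (21, 50, 19, 63)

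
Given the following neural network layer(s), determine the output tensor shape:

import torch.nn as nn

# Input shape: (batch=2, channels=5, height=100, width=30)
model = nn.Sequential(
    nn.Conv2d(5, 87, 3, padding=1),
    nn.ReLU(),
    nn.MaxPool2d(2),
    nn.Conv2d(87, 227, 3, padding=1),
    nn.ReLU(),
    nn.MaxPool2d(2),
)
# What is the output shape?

Input shape: (2, 5, 100, 30)
  -> after first Conv2d: (2, 87, 100, 30)
  -> after first MaxPool2d: (2, 87, 50, 15)
  -> after second Conv2d: (2, 227, 50, 15)
Output shape: (2, 227, 25, 7)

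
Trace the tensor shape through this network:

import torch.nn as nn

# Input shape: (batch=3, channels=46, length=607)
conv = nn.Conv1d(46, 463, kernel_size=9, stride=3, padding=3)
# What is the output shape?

Input shape: (3, 46, 607)
Output shape: (3, 463, 202)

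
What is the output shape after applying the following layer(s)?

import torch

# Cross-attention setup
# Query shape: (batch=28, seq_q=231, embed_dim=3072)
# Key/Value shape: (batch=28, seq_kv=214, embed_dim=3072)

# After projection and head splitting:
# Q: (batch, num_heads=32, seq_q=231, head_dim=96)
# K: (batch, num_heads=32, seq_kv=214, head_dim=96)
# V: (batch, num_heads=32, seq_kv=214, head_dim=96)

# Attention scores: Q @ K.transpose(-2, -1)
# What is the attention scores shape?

Input shape: (28, 231, 3072)
Output shape: (28, 32, 231, 214)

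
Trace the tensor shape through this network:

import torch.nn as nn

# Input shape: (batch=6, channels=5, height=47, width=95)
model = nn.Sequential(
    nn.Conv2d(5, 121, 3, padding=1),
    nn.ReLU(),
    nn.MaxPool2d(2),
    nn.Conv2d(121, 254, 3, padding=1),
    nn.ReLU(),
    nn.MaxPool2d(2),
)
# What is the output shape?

Input shape: (6, 5, 47, 95)
  -> after first Conv2d: (6, 121, 47, 95)
  -> after first MaxPool2d: (6, 121, 23, 47)
  -> after second Conv2d: (6, 254, 23, 47)
Output shape: (6, 254, 11, 23)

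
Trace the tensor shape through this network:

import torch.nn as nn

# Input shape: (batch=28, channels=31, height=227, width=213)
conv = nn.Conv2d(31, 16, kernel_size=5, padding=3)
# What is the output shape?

Input shape: (28, 31, 227, 213)
Output shape: (28, 16, 229, 215)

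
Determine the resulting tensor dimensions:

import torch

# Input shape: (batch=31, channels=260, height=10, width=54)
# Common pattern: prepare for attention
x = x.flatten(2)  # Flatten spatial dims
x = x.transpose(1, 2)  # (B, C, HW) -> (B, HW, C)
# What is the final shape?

Input shape: (31, 260, 10, 54)
  -> after flatten(2): (31, 260, 540)
Output shape: (31, 540, 260)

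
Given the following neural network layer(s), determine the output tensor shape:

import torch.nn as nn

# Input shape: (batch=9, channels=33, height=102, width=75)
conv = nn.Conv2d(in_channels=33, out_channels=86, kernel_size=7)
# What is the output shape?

Input shape: (9, 33, 102, 75)
Output shape: (9, 86, 96, 69)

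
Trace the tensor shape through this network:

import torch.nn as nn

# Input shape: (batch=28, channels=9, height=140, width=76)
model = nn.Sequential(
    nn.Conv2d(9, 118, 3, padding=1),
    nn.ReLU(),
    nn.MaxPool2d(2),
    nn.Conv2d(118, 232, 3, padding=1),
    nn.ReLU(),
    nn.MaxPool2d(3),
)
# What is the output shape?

Input shape: (28, 9, 140, 76)
  -> after first Conv2d: (28, 118, 140, 76)
  -> after first MaxPool2d: (28, 118, 70, 38)
  -> after second Conv2d: (28, 232, 70, 38)
Output shape: (28, 232, 23, 12)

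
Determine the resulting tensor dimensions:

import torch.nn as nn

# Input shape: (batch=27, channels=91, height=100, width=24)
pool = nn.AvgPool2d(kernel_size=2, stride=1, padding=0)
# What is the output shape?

Input shape: (27, 91, 100, 24)
Output shape: (27, 91, 99, 23)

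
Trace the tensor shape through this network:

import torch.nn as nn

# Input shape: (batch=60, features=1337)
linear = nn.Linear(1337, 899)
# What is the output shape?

Input shape: (60, 1337)
Output shape: (60, 899)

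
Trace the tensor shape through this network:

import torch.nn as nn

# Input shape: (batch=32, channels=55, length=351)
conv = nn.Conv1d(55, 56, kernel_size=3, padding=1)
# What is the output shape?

Input shape: (32, 55, 351)
Output shape: (32, 56, 351)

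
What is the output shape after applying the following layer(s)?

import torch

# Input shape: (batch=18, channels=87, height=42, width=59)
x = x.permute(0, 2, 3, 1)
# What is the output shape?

Input shape: (18, 87, 42, 59)
Output shape: (18, 42, 59, 87)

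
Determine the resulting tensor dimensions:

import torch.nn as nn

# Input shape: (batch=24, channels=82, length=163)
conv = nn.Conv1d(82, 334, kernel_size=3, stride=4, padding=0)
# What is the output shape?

Input shape: (24, 82, 163)
Output shape: (24, 334, 41)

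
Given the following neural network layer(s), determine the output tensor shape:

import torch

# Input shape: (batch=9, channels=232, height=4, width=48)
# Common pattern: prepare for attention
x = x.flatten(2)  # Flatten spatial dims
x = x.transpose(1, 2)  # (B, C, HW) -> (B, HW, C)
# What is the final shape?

Input shape: (9, 232, 4, 48)
  -> after flatten(2): (9, 232, 192)
Output shape: (9, 192, 232)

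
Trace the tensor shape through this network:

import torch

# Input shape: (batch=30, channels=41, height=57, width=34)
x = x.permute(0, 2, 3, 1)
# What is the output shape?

Input shape: (30, 41, 57, 34)
Output shape: (30, 57, 34, 41)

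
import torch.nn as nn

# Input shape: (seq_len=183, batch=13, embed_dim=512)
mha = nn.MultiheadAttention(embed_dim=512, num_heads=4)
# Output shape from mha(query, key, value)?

Input shape: (183, 13, 512)
Output shape: (183, 13, 512)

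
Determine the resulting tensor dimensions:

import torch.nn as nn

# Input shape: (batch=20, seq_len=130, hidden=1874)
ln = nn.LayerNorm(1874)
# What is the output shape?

Input shape: (20, 130, 1874)
Output shape: (20, 130, 1874)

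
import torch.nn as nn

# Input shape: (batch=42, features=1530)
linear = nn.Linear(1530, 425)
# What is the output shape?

Input shape: (42, 1530)
Output shape: (42, 425)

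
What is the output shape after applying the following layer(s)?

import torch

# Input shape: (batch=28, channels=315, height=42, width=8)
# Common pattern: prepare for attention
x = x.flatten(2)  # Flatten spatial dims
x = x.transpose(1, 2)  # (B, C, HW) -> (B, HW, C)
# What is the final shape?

Input shape: (28, 315, 42, 8)
  -> after flatten(2): (28, 315, 336)
Output shape: (28, 336, 315)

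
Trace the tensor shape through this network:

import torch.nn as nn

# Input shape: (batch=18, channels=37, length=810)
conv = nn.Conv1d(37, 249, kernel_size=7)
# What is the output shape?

Input shape: (18, 37, 810)
Output shape: (18, 249, 804)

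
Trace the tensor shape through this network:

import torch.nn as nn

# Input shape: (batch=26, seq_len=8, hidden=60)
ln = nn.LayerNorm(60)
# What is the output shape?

Input shape: (26, 8, 60)
Output shape: (26, 8, 60)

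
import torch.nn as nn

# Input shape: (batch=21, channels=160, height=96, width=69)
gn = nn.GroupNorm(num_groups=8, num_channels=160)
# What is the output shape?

Input shape: (21, 160, 96, 69)
Output shape: (21, 160, 96, 69)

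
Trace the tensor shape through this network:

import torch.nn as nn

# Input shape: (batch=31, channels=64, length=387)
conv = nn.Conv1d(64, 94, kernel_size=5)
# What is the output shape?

Input shape: (31, 64, 387)
Output shape: (31, 94, 383)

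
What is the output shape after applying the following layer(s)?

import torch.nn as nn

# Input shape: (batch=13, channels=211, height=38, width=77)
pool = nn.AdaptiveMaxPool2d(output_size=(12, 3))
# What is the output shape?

Input shape: (13, 211, 38, 77)
Output shape: (13, 211, 12, 3)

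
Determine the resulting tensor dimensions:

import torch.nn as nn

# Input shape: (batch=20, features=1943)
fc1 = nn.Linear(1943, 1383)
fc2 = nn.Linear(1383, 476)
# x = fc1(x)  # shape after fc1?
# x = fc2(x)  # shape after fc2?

Input shape: (20, 1943)
  -> after fc1: (20, 1383)
Output shape: (20, 476)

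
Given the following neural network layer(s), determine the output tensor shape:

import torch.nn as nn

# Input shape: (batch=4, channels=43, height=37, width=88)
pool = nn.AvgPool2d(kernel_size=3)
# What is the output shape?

Input shape: (4, 43, 37, 88)
Output shape: (4, 43, 12, 29)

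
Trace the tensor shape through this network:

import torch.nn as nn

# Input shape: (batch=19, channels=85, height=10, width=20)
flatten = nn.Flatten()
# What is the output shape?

Input shape: (19, 85, 10, 20)
Output shape: (19, 17000)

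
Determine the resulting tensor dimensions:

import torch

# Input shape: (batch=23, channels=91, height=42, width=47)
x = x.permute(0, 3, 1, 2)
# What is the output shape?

Input shape: (23, 91, 42, 47)
Output shape: (23, 47, 91, 42)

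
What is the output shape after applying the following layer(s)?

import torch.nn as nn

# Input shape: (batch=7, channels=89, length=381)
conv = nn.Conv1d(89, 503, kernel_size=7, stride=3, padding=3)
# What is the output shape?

Input shape: (7, 89, 381)
Output shape: (7, 503, 127)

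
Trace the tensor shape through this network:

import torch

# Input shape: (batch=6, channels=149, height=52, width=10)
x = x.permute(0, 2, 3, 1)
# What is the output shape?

Input shape: (6, 149, 52, 10)
Output shape: (6, 52, 10, 149)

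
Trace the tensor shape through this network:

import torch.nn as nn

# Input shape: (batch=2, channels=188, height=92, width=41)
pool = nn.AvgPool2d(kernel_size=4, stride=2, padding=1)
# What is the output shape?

Input shape: (2, 188, 92, 41)
Output shape: (2, 188, 46, 20)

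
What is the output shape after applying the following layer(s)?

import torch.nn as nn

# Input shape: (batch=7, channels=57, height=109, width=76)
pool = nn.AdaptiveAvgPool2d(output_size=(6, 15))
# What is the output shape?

Input shape: (7, 57, 109, 76)
Output shape: (7, 57, 6, 15)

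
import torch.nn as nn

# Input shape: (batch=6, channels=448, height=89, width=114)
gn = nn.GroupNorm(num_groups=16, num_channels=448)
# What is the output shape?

Input shape: (6, 448, 89, 114)
Output shape: (6, 448, 89, 114)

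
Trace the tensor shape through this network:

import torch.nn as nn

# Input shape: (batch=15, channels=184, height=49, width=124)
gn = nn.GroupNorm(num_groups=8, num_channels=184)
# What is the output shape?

Input shape: (15, 184, 49, 124)
Output shape: (15, 184, 49, 124)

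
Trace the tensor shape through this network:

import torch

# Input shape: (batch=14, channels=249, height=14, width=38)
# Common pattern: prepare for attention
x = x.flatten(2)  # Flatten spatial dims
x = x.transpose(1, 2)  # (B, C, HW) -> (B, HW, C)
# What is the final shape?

Input shape: (14, 249, 14, 38)
  -> after flatten(2): (14, 249, 532)
Output shape: (14, 532, 249)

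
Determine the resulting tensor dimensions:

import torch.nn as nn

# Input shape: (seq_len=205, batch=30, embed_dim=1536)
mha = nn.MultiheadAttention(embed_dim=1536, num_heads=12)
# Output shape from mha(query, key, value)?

Input shape: (205, 30, 1536)
Output shape: (205, 30, 1536)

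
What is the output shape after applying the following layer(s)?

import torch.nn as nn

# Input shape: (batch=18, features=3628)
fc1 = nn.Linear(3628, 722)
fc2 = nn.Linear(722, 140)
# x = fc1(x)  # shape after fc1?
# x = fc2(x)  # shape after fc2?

Input shape: (18, 3628)
  -> after fc1: (18, 722)
Output shape: (18, 140)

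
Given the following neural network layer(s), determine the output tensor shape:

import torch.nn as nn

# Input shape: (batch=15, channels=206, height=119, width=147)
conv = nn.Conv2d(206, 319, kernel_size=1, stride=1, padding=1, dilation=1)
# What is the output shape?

Input shape: (15, 206, 119, 147)
Output shape: (15, 319, 121, 149)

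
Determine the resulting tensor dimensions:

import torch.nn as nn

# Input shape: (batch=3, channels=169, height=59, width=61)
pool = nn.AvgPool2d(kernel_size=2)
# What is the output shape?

Input shape: (3, 169, 59, 61)
Output shape: (3, 169, 29, 30)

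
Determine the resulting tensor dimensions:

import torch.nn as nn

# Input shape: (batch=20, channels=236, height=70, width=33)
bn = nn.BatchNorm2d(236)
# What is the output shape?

Input shape: (20, 236, 70, 33)
Output shape: (20, 236, 70, 33)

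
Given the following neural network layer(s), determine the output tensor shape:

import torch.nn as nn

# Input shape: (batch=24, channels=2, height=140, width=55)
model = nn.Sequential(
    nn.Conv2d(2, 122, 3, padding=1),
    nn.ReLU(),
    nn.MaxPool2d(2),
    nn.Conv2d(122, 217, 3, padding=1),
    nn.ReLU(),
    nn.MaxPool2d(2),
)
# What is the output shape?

Input shape: (24, 2, 140, 55)
  -> after first Conv2d: (24, 122, 140, 55)
  -> after first MaxPool2d: (24, 122, 70, 27)
  -> after second Conv2d: (24, 217, 70, 27)
Output shape: (24, 217, 35, 13)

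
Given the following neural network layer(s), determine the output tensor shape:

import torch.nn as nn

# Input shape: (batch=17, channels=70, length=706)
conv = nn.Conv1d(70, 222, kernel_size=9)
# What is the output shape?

Input shape: (17, 70, 706)
Output shape: (17, 222, 698)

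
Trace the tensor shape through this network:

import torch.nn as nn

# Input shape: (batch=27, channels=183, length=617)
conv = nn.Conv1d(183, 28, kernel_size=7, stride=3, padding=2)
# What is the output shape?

Input shape: (27, 183, 617)
Output shape: (27, 28, 205)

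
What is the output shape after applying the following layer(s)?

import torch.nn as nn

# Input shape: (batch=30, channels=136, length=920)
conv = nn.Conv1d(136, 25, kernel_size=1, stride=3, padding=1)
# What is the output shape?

Input shape: (30, 136, 920)
Output shape: (30, 25, 308)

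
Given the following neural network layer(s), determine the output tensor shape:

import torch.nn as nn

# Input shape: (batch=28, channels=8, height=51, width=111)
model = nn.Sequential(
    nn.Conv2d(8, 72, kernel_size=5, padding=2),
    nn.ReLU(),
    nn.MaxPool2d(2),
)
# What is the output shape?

Input shape: (28, 8, 51, 111)
  -> after Conv2d: (28, 72, 51, 111)
  -> after ReLU: (28, 72, 51, 111)
Output shape: (28, 72, 25, 55)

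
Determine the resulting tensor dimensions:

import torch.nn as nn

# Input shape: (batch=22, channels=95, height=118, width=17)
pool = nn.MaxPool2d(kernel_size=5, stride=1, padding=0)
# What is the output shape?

Input shape: (22, 95, 118, 17)
Output shape: (22, 95, 114, 13)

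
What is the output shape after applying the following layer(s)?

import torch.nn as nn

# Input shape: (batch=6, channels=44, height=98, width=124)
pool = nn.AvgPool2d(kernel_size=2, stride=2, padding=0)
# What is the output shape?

Input shape: (6, 44, 98, 124)
Output shape: (6, 44, 49, 62)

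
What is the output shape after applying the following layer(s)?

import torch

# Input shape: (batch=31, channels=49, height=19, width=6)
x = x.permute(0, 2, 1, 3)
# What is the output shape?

Input shape: (31, 49, 19, 6)
Output shape: (31, 19, 49, 6)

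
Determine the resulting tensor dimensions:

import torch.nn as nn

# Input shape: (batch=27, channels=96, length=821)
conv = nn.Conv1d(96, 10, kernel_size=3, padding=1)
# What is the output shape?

Input shape: (27, 96, 821)
Output shape: (27, 10, 821)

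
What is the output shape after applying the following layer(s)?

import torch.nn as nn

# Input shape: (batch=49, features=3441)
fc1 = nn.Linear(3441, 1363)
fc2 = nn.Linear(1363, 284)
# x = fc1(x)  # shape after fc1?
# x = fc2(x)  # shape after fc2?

Input shape: (49, 3441)
  -> after fc1: (49, 1363)
Output shape: (49, 284)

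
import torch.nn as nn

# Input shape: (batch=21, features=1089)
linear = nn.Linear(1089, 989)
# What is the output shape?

Input shape: (21, 1089)
Output shape: (21, 989)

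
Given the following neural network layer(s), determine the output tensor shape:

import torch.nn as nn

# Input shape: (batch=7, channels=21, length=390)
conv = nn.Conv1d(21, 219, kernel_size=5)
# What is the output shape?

Input shape: (7, 21, 390)
Output shape: (7, 219, 386)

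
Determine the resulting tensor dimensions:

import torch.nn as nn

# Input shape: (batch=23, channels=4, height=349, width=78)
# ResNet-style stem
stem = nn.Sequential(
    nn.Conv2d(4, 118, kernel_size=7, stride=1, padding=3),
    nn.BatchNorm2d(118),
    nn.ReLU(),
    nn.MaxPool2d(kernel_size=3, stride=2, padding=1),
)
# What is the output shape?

Input shape: (23, 4, 349, 78)
  -> after Conv2d 7x7 stride=1: (23, 118, 349, 78)
Output shape: (23, 118, 175, 39)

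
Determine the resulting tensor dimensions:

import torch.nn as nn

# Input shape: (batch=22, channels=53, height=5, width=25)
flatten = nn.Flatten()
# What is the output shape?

Input shape: (22, 53, 5, 25)
Output shape: (22, 6625)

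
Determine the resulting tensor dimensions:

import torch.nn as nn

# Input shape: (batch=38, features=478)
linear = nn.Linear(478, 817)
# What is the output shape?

Input shape: (38, 478)
Output shape: (38, 817)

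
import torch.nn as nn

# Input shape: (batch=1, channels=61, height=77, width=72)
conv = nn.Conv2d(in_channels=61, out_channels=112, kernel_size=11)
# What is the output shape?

Input shape: (1, 61, 77, 72)
Output shape: (1, 112, 67, 62)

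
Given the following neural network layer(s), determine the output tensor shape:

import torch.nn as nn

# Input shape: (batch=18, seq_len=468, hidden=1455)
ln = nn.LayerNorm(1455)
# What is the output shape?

Input shape: (18, 468, 1455)
Output shape: (18, 468, 1455)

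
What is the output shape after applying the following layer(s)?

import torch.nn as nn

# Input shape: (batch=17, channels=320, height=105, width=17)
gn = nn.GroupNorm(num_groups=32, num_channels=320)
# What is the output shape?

Input shape: (17, 320, 105, 17)
Output shape: (17, 320, 105, 17)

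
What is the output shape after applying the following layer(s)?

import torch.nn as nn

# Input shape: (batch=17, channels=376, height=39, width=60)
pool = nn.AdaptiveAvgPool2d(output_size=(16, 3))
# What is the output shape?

Input shape: (17, 376, 39, 60)
Output shape: (17, 376, 16, 3)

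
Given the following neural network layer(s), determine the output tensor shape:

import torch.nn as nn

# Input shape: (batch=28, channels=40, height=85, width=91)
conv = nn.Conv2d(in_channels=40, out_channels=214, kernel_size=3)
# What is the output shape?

Input shape: (28, 40, 85, 91)
Output shape: (28, 214, 83, 89)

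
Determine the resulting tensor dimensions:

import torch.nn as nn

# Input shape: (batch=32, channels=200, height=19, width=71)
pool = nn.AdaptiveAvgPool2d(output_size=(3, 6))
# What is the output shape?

Input shape: (32, 200, 19, 71)
Output shape: (32, 200, 3, 6)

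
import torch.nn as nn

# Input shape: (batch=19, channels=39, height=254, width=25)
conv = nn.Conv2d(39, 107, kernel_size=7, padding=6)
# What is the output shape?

Input shape: (19, 39, 254, 25)
Output shape: (19, 107, 260, 31)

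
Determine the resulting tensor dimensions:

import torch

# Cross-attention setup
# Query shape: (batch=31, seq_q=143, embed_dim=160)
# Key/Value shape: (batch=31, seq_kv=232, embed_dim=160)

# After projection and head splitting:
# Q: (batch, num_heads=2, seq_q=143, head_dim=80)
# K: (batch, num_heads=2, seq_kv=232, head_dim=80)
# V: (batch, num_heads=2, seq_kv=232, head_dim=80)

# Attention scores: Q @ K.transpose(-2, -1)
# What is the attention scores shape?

Input shape: (31, 143, 160)
Output shape: (31, 2, 143, 232)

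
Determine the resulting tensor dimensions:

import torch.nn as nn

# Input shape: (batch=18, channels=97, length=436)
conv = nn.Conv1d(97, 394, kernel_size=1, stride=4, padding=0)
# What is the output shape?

Input shape: (18, 97, 436)
Output shape: (18, 394, 109)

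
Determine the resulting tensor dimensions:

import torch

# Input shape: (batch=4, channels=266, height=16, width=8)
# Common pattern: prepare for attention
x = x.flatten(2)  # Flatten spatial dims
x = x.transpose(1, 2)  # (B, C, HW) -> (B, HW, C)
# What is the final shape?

Input shape: (4, 266, 16, 8)
  -> after flatten(2): (4, 266, 128)
Output shape: (4, 128, 266)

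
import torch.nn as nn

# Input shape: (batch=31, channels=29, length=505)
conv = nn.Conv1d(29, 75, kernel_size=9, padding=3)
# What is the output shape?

Input shape: (31, 29, 505)
Output shape: (31, 75, 503)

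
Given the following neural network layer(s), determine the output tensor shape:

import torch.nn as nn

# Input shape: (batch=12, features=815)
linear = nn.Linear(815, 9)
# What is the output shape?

Input shape: (12, 815)
Output shape: (12, 9)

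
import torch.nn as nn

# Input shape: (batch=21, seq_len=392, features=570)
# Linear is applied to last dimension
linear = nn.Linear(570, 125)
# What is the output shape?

Input shape: (21, 392, 570)
Output shape: (21, 392, 125)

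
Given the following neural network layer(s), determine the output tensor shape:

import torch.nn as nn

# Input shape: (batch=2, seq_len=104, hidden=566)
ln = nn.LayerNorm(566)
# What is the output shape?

Input shape: (2, 104, 566)
Output shape: (2, 104, 566)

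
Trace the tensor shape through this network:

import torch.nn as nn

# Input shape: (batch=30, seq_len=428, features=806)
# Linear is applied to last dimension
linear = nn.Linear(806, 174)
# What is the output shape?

Input shape: (30, 428, 806)
Output shape: (30, 428, 174)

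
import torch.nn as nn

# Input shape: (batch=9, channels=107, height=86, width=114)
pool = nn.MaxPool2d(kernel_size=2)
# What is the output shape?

Input shape: (9, 107, 86, 114)
Output shape: (9, 107, 43, 57)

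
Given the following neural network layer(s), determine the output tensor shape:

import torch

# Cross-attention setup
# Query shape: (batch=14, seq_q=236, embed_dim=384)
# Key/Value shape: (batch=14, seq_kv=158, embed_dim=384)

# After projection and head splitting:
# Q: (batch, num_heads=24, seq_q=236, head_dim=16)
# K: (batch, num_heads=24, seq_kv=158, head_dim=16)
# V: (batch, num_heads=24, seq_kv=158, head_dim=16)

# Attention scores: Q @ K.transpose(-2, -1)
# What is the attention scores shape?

Input shape: (14, 236, 384)
Output shape: (14, 24, 236, 158)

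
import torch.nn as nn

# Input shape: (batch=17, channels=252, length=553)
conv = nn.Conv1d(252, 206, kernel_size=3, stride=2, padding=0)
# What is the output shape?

Input shape: (17, 252, 553)
Output shape: (17, 206, 276)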